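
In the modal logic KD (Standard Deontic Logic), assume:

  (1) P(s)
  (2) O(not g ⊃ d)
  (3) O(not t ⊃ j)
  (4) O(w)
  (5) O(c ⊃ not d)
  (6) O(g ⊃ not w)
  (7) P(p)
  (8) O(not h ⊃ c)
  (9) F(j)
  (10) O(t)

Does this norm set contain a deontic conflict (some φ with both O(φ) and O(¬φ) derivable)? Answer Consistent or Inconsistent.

Premise 3 is O(not t ⊃ j), but O(not t) is not derivable from the premises, so it does not yield O(j).
So O(j) is not derivable, and the apparent clash with O(not j) does not arise.
A world satisfying every obligation exists (e.g. c=false, d=true, g=false, h=true, j=false, p=false, s=false, t=true, w=true); no atom is both obligatory and forbidden, so the set is consistent.

Consistent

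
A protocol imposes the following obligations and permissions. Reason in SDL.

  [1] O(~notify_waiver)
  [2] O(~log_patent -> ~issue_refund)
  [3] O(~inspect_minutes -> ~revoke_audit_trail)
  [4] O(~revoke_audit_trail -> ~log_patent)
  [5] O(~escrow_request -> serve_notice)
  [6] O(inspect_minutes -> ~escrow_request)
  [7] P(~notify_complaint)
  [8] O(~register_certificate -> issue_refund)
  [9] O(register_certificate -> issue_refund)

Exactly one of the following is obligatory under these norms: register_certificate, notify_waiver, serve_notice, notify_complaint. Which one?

Premises 9 and 8 are O(register_certificate -> issue_refund) and O(~register_certificate -> issue_refund); every ideal world satisfies register_certificate or ~register_certificate, so in either case issue_refund holds — hence O(issue_refund).
Premise 2 is O(~log_patent -> ~issue_refund); contrapositively O(issue_refund -> log_patent). Since O(issue_refund) holds, K gives O(log_patent).
Premise 4, O(~revoke_audit_trail -> ~log_patent), contraposes to O(log_patent -> revoke_audit_trail); with O(log_patent) we get O(revoke_audit_trail).
The contrapositive of premise 3 (O(~inspect_minutes -> ~revoke_audit_trail)) is O(revoke_audit_trail -> inspect_minutes), and O(revoke_audit_trail) is already established, so O(inspect_minutes).
Applying K to premise 6 (O(inspect_minutes -> ~escrow_request)) and O(inspect_minutes) yields O(~escrow_request).
Applying K to premise 5 (O(~escrow_request -> serve_notice)) and O(~escrow_request) yields O(serve_notice).
So O(serve_notice) holds — serve_notice is obligatory. None of the other listed options is made obligatory by any chain of premises.

serve_notice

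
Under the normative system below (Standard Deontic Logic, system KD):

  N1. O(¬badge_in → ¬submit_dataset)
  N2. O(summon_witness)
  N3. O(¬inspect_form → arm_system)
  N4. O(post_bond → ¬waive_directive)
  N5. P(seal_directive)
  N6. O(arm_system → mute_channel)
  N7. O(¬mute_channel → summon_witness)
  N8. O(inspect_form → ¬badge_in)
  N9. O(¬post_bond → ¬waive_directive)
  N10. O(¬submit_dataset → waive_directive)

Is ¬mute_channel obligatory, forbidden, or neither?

By case analysis on post_bond: premise 4 gives O(post_bond → ¬waive_directive) and premise 9 gives O(¬post_bond → ¬waive_directive), so O(¬waive_directive) either way.
Premise 10 is O(¬submit_dataset → waive_directive); contrapositively O(¬waive_directive → submit_dataset). Since O(¬waive_directive) holds, K gives O(submit_dataset).
The contrapositive of premise 1 (O(¬badge_in → ¬submit_dataset)) is O(submit_dataset → badge_in), and O(submit_dataset) is already established, so O(badge_in).
Premise 8, O(inspect_form → ¬badge_in), contraposes to O(badge_in → ¬inspect_form); with O(badge_in) we get O(¬inspect_form).
Applying K to premise 3 (O(¬inspect_form → arm_system)) and O(¬inspect_form) yields O(arm_system).
Premise 6 is O(arm_system → mute_channel); since O(arm_system), deontic closure gives O(mute_channel).
Premises 2, 5, 7 do not contribute to this derivation.
Thus O(mute_channel), which is F(¬mute_channel): ¬mute_channel is forbidden.

Forbidden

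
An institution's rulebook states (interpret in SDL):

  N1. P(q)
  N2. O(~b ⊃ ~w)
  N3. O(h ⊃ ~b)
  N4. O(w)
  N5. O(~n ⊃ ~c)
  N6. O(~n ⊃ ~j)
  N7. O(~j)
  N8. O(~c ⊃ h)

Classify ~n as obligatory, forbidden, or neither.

Premise 4 gives O(w).
Premise 2, O(~b ⊃ ~w), contraposes to O(w ⊃ b); with O(w) we get O(b).
Premise 3, O(h ⊃ ~b), contraposes to O(b ⊃ ~h); with O(b) we get O(~h).
Premise 8 is O(~c ⊃ h); contrapositively O(~h ⊃ c). Since O(~h) holds, K gives O(c).
Premise 5, O(~n ⊃ ~c), contraposes to O(c ⊃ n); with O(c) we get O(n).
Premises 1, 6, 7 do not contribute to this derivation.
Thus O(n), which is F(~n): ~n is forbidden.

Forbidden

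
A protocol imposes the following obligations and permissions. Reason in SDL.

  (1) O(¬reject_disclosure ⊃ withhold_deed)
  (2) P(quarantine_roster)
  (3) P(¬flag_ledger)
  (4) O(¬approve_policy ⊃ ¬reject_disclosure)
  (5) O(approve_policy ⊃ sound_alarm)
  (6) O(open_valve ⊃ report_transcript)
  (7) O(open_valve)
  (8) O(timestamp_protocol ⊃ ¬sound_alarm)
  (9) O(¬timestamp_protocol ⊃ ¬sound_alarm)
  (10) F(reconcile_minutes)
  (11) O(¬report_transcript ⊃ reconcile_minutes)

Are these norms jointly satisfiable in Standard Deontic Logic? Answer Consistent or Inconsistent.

Premise 11 is O(¬report_transcript ⊃ reconcile_minutes), but O(¬report_transcript) is not derivable from the premises, so it does not yield O(reconcile_minutes).
So O(reconcile_minutes) is not derivable, and the apparent clash with O(¬reconcile_minutes) does not arise.
A world satisfying every obligation exists (e.g. approve_policy=false, flag_ledger=false, open_valve=true, quarantine_roster=false, reconcile_minutes=false, reject_disclosure=false, report_transcript=true, sound_alarm=false, timestamp_protocol=false, withhold_deed=true); no atom is both obligatory and forbidden, so the set is consistent.

Consistent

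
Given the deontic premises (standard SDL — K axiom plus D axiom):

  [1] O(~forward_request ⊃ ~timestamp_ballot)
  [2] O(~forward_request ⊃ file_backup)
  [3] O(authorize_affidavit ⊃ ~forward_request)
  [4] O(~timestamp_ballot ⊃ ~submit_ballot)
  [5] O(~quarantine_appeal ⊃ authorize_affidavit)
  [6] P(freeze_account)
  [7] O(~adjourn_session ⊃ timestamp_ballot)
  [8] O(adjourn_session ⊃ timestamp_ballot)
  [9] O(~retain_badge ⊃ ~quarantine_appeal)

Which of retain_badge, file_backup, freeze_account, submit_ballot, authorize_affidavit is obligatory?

By case analysis on adjourn_session: premise 8 gives O(adjourn_session ⊃ timestamp_ballot) and premise 7 gives O(~adjourn_session ⊃ timestamp_ballot), so O(timestamp_ballot) either way.
Premise 1 is O(~forward_request ⊃ ~timestamp_ballot); contrapositively O(timestamp_ballot ⊃ forward_request). Since O(timestamp_ballot) holds, K gives O(forward_request).
The contrapositive of premise 3 (O(authorize_affidavit ⊃ ~forward_request)) is O(forward_request ⊃ ~authorize_affidavit), and O(forward_request) is already established, so O(~authorize_affidavit).
Premise 5 is O(~quarantine_appeal ⊃ authorize_affidavit); contrapositively O(~authorize_affidavit ⊃ quarantine_appeal). Since O(~authorize_affidavit) holds, K gives O(quarantine_appeal).
Premise 9 is O(~retain_badge ⊃ ~quarantine_appeal); contrapositively O(quarantine_appeal ⊃ retain_badge). Since O(quarantine_appeal) holds, K gives O(retain_badge).
So O(retain_badge) holds — retain_badge is obligatory. None of the other listed options is made obligatory by any chain of premises.

retain_badge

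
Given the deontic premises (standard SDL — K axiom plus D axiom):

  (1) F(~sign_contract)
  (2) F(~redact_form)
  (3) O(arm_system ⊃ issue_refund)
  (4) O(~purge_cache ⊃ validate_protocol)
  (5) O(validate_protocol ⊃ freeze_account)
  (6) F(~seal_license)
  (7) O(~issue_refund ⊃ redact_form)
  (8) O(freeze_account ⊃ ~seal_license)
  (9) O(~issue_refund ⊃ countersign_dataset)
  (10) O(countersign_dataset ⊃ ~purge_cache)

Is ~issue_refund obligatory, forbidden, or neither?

F(~seal_license) at premise 6 means O(seal_license).
The contrapositive of premise 8 (O(freeze_account ⊃ ~seal_license)) is O(seal_license ⊃ ~freeze_account), and O(seal_license) is already established, so O(~freeze_account).
The contrapositive of premise 5 (O(validate_protocol ⊃ freeze_account)) is O(~freeze_account ⊃ ~validate_protocol), and O(~freeze_account) is already established, so O(~validate_protocol).
The contrapositive of premise 4 (O(~purge_cache ⊃ validate_protocol)) is O(~validate_protocol ⊃ purge_cache), and O(~validate_protocol) is already established, so O(purge_cache).
Premise 10, O(countersign_dataset ⊃ ~purge_cache), contraposes to O(purge_cache ⊃ ~countersign_dataset); with O(purge_cache) we get O(~countersign_dataset).
The contrapositive of premise 9 (O(~issue_refund ⊃ countersign_dataset)) is O(~countersign_dataset ⊃ issue_refund), and O(~countersign_dataset) is already established, so O(issue_refund).
Premises 1, 2, 3, 7 do not contribute to this derivation.
Thus O(issue_refund), which is F(~issue_refund): ~issue_refund is forbidden.

Forbidden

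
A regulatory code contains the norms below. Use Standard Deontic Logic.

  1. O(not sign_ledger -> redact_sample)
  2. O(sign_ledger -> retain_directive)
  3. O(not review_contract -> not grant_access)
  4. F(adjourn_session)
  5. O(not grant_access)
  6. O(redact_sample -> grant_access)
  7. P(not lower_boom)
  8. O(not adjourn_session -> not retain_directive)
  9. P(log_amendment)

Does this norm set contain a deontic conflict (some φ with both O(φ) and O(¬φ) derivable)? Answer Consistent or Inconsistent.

Premise 5 gives O(not grant_access).
Premise 6, O(redact_sample -> grant_access), contraposes to O(not grant_access -> not redact_sample); with O(not grant_access) we get O(not redact_sample).
Premise 1, O(not sign_ledger -> redact_sample), contraposes to O(not redact_sample -> sign_ledger); with O(not redact_sample) we get O(sign_ledger).
From O(sign_ledger) and premise 2, O(sign_ledger -> retain_directive), we obtain O(retain_directive).
The contrapositive of premise 8 (O(not adjourn_session -> not retain_directive)) is O(retain_directive -> adjourn_session), and O(retain_directive) is already established, so O(adjourn_session).
But premise 4, F(adjourn_session), means O(not adjourn_session).
We now have both O(adjourn_session) and O(not adjourn_session) — adjourn_session is simultaneously obligatory and forbidden, violating the D-axiom.

Inconsistent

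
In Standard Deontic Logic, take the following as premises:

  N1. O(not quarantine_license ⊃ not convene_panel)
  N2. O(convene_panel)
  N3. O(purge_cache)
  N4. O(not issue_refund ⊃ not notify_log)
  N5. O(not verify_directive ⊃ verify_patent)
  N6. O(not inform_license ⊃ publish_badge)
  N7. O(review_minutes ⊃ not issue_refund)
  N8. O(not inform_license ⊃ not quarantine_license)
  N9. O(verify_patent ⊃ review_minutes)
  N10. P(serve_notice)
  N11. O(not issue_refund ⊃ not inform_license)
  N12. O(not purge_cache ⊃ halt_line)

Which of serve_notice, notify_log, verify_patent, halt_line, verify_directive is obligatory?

Premise 2 gives O(convene_panel).
The contrapositive of premise 1 (O(not quarantine_license ⊃ not convene_panel)) is O(convene_panel ⊃ quarantine_license), and O(convene_panel) is already established, so O(quarantine_license).
Premise 8 is O(not inform_license ⊃ not quarantine_license); contrapositively O(quarantine_license ⊃ inform_license). Since O(quarantine_license) holds, K gives O(inform_license).
Premise 11 is O(not issue_refund ⊃ not inform_license); contrapositively O(inform_license ⊃ issue_refund). Since O(inform_license) holds, K gives O(issue_refund).
The contrapositive of premise 7 (O(review_minutes ⊃ not issue_refund)) is O(issue_refund ⊃ not review_minutes), and O(issue_refund) is already established, so O(not review_minutes).
Premise 9 is O(verify_patent ⊃ review_minutes); contrapositively O(not review_minutes ⊃ not verify_patent). Since O(not review_minutes) holds, K gives O(not verify_patent).
Premise 5, O(not verify_directive ⊃ verify_patent), contraposes to O(not verify_patent ⊃ verify_directive); with O(not verify_patent) we get O(verify_directive).
So O(verify_directive) holds — verify_directive is obligatory. None of the other listed options is made obligatory by any chain of premises.

verify_directive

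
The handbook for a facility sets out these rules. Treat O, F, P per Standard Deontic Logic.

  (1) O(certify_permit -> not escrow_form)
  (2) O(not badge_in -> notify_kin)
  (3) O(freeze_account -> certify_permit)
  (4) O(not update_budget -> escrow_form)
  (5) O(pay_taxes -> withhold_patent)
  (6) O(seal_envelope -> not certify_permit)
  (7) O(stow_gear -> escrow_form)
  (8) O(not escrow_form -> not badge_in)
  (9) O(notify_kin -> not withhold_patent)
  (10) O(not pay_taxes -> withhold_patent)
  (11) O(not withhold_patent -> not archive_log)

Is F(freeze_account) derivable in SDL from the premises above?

Yes

Premises 5 and 10 cover both cases: O(pay_taxes -> withhold_patent) and O(not pay_taxes -> withhold_patent). Since pay_taxes ∨ not pay_taxes is a tautology, O(withhold_patent) follows.
Premise 9, O(notify_kin -> not withhold_patent), contraposes to O(withhold_patent -> not notify_kin); with O(withhold_patent) we get O(not notify_kin).
Premise 2, O(not badge_in -> notify_kin), contraposes to O(not notify_kin -> badge_in); with O(not notify_kin) we get O(badge_in).
Premise 8 is O(not escrow_form -> not badge_in); contrapositively O(badge_in -> escrow_form). Since O(badge_in) holds, K gives O(escrow_form).
Premise 1 is O(certify_permit -> not escrow_form); contrapositively O(escrow_form -> not certify_permit). Since O(escrow_form) holds, K gives O(not certify_permit).
The contrapositive of premise 3 (O(freeze_account -> certify_permit)) is O(not certify_permit -> not freeze_account), and O(not certify_permit) is already established, so O(not freeze_account).
Premises 4, 6, 7, 11 do not contribute to this derivation.
So O(not freeze_account) holds, i.e. F(freeze_account). The claim follows.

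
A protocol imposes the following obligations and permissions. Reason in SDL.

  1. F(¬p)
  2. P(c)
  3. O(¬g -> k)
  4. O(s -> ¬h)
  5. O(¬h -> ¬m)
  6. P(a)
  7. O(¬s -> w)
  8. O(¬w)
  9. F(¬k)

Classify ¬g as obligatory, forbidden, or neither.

Neither

Premise 3 is O(¬g -> k); even if O(k) held, inferring O(¬g) would be affirming the consequent — invalid.
No premise or chain of K-axiom applications forces O(¬g), and none forces O(g). So ¬g is neither obligatory nor forbidden under these norms.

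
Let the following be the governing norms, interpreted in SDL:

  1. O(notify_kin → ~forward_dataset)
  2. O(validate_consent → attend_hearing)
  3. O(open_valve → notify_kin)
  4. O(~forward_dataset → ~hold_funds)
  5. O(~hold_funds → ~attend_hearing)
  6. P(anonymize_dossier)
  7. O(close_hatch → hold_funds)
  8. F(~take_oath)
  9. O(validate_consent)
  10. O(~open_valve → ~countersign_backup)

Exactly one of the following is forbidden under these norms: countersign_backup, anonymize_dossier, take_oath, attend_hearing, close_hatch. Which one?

Premise 9 states O(validate_consent) outright.
Premise 2 is O(validate_consent → attend_hearing); since O(validate_consent), deontic closure gives O(attend_hearing).
The contrapositive of premise 5 (O(~hold_funds → ~attend_hearing)) is O(attend_hearing → hold_funds), and O(attend_hearing) is already established, so O(hold_funds).
The contrapositive of premise 4 (O(~forward_dataset → ~hold_funds)) is O(hold_funds → forward_dataset), and O(hold_funds) is already established, so O(forward_dataset).
The contrapositive of premise 1 (O(notify_kin → ~forward_dataset)) is O(forward_dataset → ~notify_kin), and O(forward_dataset) is already established, so O(~notify_kin).
Premise 3 is O(open_valve → notify_kin); contrapositively O(~notify_kin → ~open_valve). Since O(~notify_kin) holds, K gives O(~open_valve).
Applying K to premise 10 (O(~open_valve → ~countersign_backup)) and O(~open_valve) yields O(~countersign_backup).
So O(~countersign_backup) holds, i.e. countersign_backup is forbidden. None of the other listed options is forbidden under the premises.

countersign_backup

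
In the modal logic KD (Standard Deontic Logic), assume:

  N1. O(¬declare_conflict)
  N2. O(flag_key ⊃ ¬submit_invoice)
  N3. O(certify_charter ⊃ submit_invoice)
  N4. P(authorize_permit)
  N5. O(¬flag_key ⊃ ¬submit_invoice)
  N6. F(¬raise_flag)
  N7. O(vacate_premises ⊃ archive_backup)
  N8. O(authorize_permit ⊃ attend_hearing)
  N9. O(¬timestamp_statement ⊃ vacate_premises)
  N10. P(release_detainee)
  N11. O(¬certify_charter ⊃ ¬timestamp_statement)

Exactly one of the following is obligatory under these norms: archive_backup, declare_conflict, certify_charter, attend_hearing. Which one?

archive_backup

Premises 5 and 2 are O(¬flag_key ⊃ ¬submit_invoice) and O(flag_key ⊃ ¬submit_invoice); every ideal world satisfies ¬flag_key or flag_key, so in either case ¬submit_invoice holds — hence O(¬submit_invoice).
Premise 3, O(certify_charter ⊃ submit_invoice), contraposes to O(¬submit_invoice ⊃ ¬certify_charter); with O(¬submit_invoice) we get O(¬certify_charter).
Premise 11 is O(¬certify_charter ⊃ ¬timestamp_statement); since O(¬certify_charter), deontic closure gives O(¬timestamp_statement).
Premise 9 is O(¬timestamp_statement ⊃ vacate_premises); since O(¬timestamp_statement), deontic closure gives O(vacate_premises).
From O(vacate_premises) and premise 7, O(vacate_premises ⊃ archive_backup), we obtain O(archive_backup).
So O(archive_backup) holds — archive_backup is obligatory. None of the other listed options is made obligatory by any chain of premises.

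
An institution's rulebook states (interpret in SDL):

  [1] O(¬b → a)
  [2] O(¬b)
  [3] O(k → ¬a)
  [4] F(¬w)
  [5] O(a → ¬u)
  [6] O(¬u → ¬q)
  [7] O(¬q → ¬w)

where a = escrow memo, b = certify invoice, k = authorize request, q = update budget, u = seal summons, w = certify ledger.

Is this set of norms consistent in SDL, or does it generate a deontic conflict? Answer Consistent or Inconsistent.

Inconsistent

F(¬w) at premise 4 means O(w).
The contrapositive of premise 7 (O(¬q → ¬w)) is O(w → q), and O(w) is already established, so O(q).
Premise 6, O(¬u → ¬q), contraposes to O(q → u); with O(q) we get O(u).
The contrapositive of premise 5 (O(a → ¬u)) is O(u → ¬a), and O(u) is already established, so O(¬a).
Premise 1, O(¬b → a), contraposes to O(¬a → b); with O(¬a) we get O(b).
However, premise 2 gives O(¬b).
We now have both O(b) and O(¬b) — b is simultaneously obligatory and forbidden, violating the D-axiom.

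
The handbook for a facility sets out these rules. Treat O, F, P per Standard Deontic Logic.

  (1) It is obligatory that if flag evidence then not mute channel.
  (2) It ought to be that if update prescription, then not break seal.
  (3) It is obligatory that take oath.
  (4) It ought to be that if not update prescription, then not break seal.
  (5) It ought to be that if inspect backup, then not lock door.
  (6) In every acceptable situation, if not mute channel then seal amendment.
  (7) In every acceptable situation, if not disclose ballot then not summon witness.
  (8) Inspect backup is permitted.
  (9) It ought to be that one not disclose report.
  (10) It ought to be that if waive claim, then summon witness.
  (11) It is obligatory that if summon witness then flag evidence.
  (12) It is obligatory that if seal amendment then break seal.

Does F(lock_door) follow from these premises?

Premise 5 is O(inspect_backup → ¬lock_door), but O(inspect_backup) is not derivable from the premises (the permission P(inspect_backup) asserts only ¬O(¬inspect_backup), not O(inspect_backup)), so it does not yield O(¬lock_door).
No other premise forces O(¬lock_door). An ideal world satisfying every premise can still have lock_door true, so F(lock_door) is not derivable.

No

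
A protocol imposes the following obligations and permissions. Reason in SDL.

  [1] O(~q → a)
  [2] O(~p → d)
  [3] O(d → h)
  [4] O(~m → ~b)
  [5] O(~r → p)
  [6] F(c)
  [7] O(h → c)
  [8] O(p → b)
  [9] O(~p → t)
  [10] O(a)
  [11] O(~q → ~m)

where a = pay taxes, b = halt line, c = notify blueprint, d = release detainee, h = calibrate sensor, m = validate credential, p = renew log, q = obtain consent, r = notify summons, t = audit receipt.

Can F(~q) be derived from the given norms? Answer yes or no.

Yes

F(c) at premise 6 means O(~c).
The contrapositive of premise 7 (O(h → c)) is O(~c → ~h), and O(~c) is already established, so O(~h).
Premise 3 is O(d → h); contrapositively O(~h → ~d). Since O(~h) holds, K gives O(~d).
Premise 2, O(~p → d), contraposes to O(~d → p); with O(~d) we get O(p).
With premise 8, O(p → b), the K-axiom yields O(b).
Premise 4, O(~m → ~b), contraposes to O(b → m); with O(b) we get O(m).
Premise 11 is O(~q → ~m); contrapositively O(m → q). Since O(m) holds, K gives O(q).
Premises 1, 5, 9, 10 do not contribute to this derivation.
So O(q) holds, i.e. F(~q). The claim follows.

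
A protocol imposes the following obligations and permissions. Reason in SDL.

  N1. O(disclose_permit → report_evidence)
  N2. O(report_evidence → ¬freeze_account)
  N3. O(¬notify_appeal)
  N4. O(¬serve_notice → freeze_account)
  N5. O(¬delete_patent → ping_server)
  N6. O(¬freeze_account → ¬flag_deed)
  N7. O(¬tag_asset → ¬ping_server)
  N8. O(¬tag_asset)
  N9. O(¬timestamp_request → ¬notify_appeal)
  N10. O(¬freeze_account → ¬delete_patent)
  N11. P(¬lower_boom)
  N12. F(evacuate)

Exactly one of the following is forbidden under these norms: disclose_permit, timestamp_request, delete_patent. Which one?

From premise 8 we have O(¬tag_asset).
Applying K to premise 7 (O(¬tag_asset → ¬ping_server)) and O(¬tag_asset) yields O(¬ping_server).
Premise 5 is O(¬delete_patent → ping_server); contrapositively O(¬ping_server → delete_patent). Since O(¬ping_server) holds, K gives O(delete_patent).
Premise 10, O(¬freeze_account → ¬delete_patent), contraposes to O(delete_patent → freeze_account); with O(delete_patent) we get O(freeze_account).
Premise 2 is O(report_evidence → ¬freeze_account); contrapositively O(freeze_account → ¬report_evidence). Since O(freeze_account) holds, K gives O(¬report_evidence).
Premise 1, O(disclose_permit → report_evidence), contraposes to O(¬report_evidence → ¬disclose_permit); with O(¬report_evidence) we get O(¬disclose_permit).
So O(¬disclose_permit) holds, i.e. disclose_permit is forbidden. None of the other listed options is forbidden under the premises.

disclose_permit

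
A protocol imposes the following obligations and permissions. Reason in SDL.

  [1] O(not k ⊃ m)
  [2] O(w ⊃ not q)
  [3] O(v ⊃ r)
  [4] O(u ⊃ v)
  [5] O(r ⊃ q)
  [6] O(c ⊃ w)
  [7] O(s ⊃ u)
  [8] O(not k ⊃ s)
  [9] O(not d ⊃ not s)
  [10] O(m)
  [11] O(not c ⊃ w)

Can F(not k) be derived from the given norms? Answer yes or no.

By case analysis on not c: premise 11 gives O(not c ⊃ w) and premise 6 gives O(c ⊃ w), so O(w) either way.
From O(w) and premise 2, O(w ⊃ not q), we obtain O(not q).
The contrapositive of premise 5 (O(r ⊃ q)) is O(not q ⊃ not r), and O(not q) is already established, so O(not r).
Premise 3 is O(v ⊃ r); contrapositively O(not r ⊃ not v). Since O(not r) holds, K gives O(not v).
The contrapositive of premise 4 (O(u ⊃ v)) is O(not v ⊃ not u), and O(not v) is already established, so O(not u).
Premise 7 is O(s ⊃ u); contrapositively O(not u ⊃ not s). Since O(not u) holds, K gives O(not s).
Premise 8, O(not k ⊃ s), contraposes to O(not s ⊃ k); with O(not s) we get O(k).
Premises 1, 9, 10 do not contribute to this derivation.
So O(k) holds, i.e. F(not k). The claim follows.

Yes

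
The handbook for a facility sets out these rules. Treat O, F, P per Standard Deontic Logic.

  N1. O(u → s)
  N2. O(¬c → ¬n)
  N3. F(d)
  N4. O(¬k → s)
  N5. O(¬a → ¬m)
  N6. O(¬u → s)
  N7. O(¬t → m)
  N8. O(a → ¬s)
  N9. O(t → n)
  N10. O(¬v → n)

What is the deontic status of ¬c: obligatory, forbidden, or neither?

Forbidden

Premises 1 and 6 cover both cases: O(u → s) and O(¬u → s). Since u ∨ ¬u is a tautology, O(s) follows.
Premise 8, O(a → ¬s), contraposes to O(s → ¬a); with O(s) we get O(¬a).
With premise 5, O(¬a → ¬m), the K-axiom yields O(¬m).
Premise 7, O(¬t → m), contraposes to O(¬m → t); with O(¬m) we get O(t).
Premise 9 is O(t → n); since O(t), deontic closure gives O(n).
Premise 2, O(¬c → ¬n), contraposes to O(n → c); with O(n) we get O(c).
Premises 3, 4, 10 do not contribute to this derivation.
Thus O(c), which is F(¬c): ¬c is forbidden.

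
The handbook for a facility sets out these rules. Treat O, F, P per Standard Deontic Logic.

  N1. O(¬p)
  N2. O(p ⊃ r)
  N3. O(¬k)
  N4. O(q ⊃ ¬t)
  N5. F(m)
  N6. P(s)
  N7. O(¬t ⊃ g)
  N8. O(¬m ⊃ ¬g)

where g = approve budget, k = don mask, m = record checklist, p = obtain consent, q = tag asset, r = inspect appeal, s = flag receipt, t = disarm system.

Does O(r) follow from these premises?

Premise 2 is O(p ⊃ r), but O(p) is not derivable from the premises, so it does not yield O(r).
No other premise forces O(r). An ideal world satisfying every premise can still have r false, so O(r) is not derivable.

No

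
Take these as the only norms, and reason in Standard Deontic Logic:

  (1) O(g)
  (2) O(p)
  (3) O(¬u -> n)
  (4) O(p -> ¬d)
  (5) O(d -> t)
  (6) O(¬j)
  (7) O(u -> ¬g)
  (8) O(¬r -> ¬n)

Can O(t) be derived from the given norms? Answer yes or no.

No

Premise 5 is O(d -> t), but O(d) is not derivable from the premises, so it does not yield O(t).
No other premise forces O(t). An ideal world satisfying every premise can still have t false, so O(t) is not derivable.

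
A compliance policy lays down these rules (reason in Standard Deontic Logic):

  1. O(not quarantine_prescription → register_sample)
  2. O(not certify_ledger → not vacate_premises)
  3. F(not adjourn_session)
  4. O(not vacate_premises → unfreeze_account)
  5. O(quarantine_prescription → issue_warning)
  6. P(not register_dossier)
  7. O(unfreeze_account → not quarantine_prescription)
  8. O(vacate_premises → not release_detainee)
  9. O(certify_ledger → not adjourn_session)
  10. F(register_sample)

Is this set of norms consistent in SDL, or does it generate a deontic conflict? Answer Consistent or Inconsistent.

Inconsistent

Premise 3, F(not adjourn_session), is equivalent to O(adjourn_session).
Premise 9 is O(certify_ledger → not adjourn_session); contrapositively O(adjourn_session → not certify_ledger). Since O(adjourn_session) holds, K gives O(not certify_ledger).
From O(not certify_ledger) and premise 2, O(not certify_ledger → not vacate_premises), we obtain O(not vacate_premises).
With premise 4, O(not vacate_premises → unfreeze_account), the K-axiom yields O(unfreeze_account).
Premise 7 is O(unfreeze_account → not quarantine_prescription); since O(unfreeze_account), deontic closure gives O(not quarantine_prescription).
From O(not quarantine_prescription) and premise 1, O(not quarantine_prescription → register_sample), we obtain O(register_sample).
But premise 10, F(register_sample), means O(not register_sample).
We now have both O(register_sample) and O(not register_sample) — register_sample is simultaneously obligatory and forbidden, violating the D-axiom.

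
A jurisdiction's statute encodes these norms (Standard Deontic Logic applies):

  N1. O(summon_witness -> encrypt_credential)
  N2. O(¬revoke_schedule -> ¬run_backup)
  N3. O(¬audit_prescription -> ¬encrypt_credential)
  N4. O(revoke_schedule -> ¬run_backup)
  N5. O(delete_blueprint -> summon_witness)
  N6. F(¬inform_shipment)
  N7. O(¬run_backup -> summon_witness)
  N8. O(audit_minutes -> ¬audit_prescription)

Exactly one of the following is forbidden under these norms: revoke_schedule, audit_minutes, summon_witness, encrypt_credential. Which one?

audit_minutes

By case analysis on revoke_schedule: premise 4 gives O(revoke_schedule -> ¬run_backup) and premise 2 gives O(¬revoke_schedule -> ¬run_backup), so O(¬run_backup) either way.
Applying K to premise 7 (O(¬run_backup -> summon_witness)) and O(¬run_backup) yields O(summon_witness).
Applying K to premise 1 (O(summon_witness -> encrypt_credential)) and O(summon_witness) yields O(encrypt_credential).
Premise 3, O(¬audit_prescription -> ¬encrypt_credential), contraposes to O(encrypt_credential -> audit_prescription); with O(encrypt_credential) we get O(audit_prescription).
Premise 8, O(audit_minutes -> ¬audit_prescription), contraposes to O(audit_prescription -> ¬audit_minutes); with O(audit_prescription) we get O(¬audit_minutes).
So O(¬audit_minutes) holds, i.e. audit_minutes is forbidden. None of the other listed options is forbidden under the premises.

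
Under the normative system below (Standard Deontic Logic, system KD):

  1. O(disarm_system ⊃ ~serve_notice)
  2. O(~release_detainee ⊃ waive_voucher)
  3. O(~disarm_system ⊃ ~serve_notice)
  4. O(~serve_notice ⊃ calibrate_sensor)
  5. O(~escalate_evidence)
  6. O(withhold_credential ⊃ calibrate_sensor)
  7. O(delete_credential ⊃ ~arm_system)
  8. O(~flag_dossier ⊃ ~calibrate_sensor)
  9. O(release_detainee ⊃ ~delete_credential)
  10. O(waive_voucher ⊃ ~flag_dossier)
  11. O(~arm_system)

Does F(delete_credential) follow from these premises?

Premises 3 and 1 cover both cases: O(~disarm_system ⊃ ~serve_notice) and O(disarm_system ⊃ ~serve_notice). Since ~disarm_system ∨ disarm_system is a tautology, O(~serve_notice) follows.
Applying K to premise 4 (O(~serve_notice ⊃ calibrate_sensor)) and O(~serve_notice) yields O(calibrate_sensor).
Premise 8 is O(~flag_dossier ⊃ ~calibrate_sensor); contrapositively O(calibrate_sensor ⊃ flag_dossier). Since O(calibrate_sensor) holds, K gives O(flag_dossier).
Premise 10 is O(waive_voucher ⊃ ~flag_dossier); contrapositively O(flag_dossier ⊃ ~waive_voucher). Since O(flag_dossier) holds, K gives O(~waive_voucher).
Premise 2 is O(~release_detainee ⊃ waive_voucher); contrapositively O(~waive_voucher ⊃ release_detainee). Since O(~waive_voucher) holds, K gives O(release_detainee).
With premise 9, O(release_detainee ⊃ ~delete_credential), the K-axiom yields O(~delete_credential).
Premises 5, 6, 7, 11 do not contribute to this derivation.
So O(~delete_credential) holds, i.e. F(delete_credential). The claim follows.

Yes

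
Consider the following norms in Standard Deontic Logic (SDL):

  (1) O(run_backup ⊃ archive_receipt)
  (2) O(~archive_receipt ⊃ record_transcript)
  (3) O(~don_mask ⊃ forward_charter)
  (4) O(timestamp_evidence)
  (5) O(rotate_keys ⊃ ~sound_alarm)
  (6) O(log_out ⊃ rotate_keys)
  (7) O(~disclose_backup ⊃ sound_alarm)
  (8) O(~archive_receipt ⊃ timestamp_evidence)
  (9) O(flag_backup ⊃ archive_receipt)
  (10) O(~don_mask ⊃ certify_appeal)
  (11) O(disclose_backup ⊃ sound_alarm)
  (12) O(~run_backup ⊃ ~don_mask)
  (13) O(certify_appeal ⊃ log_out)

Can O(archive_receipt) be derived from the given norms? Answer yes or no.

Premises 11 and 7 are O(disclose_backup ⊃ sound_alarm) and O(~disclose_backup ⊃ sound_alarm); every ideal world satisfies disclose_backup or ~disclose_backup, so in either case sound_alarm holds — hence O(sound_alarm).
Premise 5 is O(rotate_keys ⊃ ~sound_alarm); contrapositively O(sound_alarm ⊃ ~rotate_keys). Since O(sound_alarm) holds, K gives O(~rotate_keys).
The contrapositive of premise 6 (O(log_out ⊃ rotate_keys)) is O(~rotate_keys ⊃ ~log_out), and O(~rotate_keys) is already established, so O(~log_out).
Premise 13, O(certify_appeal ⊃ log_out), contraposes to O(~log_out ⊃ ~certify_appeal); with O(~log_out) we get O(~certify_appeal).
Premise 10 is O(~don_mask ⊃ certify_appeal); contrapositively O(~certify_appeal ⊃ don_mask). Since O(~certify_appeal) holds, K gives O(don_mask).
Premise 12 is O(~run_backup ⊃ ~don_mask); contrapositively O(don_mask ⊃ run_backup). Since O(don_mask) holds, K gives O(run_backup).
Applying K to premise 1 (O(run_backup ⊃ archive_receipt)) and O(run_backup) yields O(archive_receipt).
Premises 2, 3, 4, 8, 9 do not contribute to this derivation.
So O(archive_receipt) follows.

Yes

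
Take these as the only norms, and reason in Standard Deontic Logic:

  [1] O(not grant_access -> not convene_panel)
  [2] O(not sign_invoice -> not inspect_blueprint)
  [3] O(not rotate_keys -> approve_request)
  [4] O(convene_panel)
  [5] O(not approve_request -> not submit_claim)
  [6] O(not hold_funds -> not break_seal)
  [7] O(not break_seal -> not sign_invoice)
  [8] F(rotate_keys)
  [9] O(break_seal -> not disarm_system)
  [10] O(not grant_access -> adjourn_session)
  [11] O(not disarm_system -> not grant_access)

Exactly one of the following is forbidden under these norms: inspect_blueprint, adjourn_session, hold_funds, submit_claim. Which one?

inspect_blueprint

Premise 4 gives O(convene_panel).
Premise 1, O(not grant_access -> not convene_panel), contraposes to O(convene_panel -> grant_access); with O(convene_panel) we get O(grant_access).
Premise 11, O(not disarm_system -> not grant_access), contraposes to O(grant_access -> disarm_system); with O(grant_access) we get O(disarm_system).
Premise 9 is O(break_seal -> not disarm_system); contrapositively O(disarm_system -> not break_seal). Since O(disarm_system) holds, K gives O(not break_seal).
From O(not break_seal) and premise 7, O(not break_seal -> not sign_invoice), we obtain O(not sign_invoice).
With premise 2, O(not sign_invoice -> not inspect_blueprint), the K-axiom yields O(not inspect_blueprint).
So O(not inspect_blueprint) holds, i.e. inspect_blueprint is forbidden. None of the other listed options is forbidden under the premises.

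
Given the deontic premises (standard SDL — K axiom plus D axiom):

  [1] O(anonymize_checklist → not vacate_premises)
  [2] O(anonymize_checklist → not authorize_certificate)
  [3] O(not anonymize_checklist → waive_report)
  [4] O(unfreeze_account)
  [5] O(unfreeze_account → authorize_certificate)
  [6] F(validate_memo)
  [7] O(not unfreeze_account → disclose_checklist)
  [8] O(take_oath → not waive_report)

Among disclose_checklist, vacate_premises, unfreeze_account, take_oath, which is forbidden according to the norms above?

take_oath

Premise 4 states O(unfreeze_account) outright.
From O(unfreeze_account) and premise 5, O(unfreeze_account → authorize_certificate), we obtain O(authorize_certificate).
Premise 2 is O(anonymize_checklist → not authorize_certificate); contrapositively O(authorize_certificate → not anonymize_checklist). Since O(authorize_certificate) holds, K gives O(not anonymize_checklist).
Applying K to premise 3 (O(not anonymize_checklist → waive_report)) and O(not anonymize_checklist) yields O(waive_report).
Premise 8 is O(take_oath → not waive_report); contrapositively O(waive_report → not take_oath). Since O(waive_report) holds, K gives O(not take_oath).
So O(not take_oath) holds, i.e. take_oath is forbidden. None of the other listed options is forbidden under the premises.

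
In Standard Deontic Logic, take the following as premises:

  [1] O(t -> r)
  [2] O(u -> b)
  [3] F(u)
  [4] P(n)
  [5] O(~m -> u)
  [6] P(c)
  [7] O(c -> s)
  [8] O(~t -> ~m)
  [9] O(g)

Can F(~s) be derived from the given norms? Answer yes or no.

No

Premise 7 is O(c -> s), but O(c) is not derivable from the premises (the permission P(c) asserts only ~O(~c), not O(c)), so it does not yield O(s).
No other premise forces O(s). An ideal world satisfying every premise can still have ~s true, so F(~s) is not derivable.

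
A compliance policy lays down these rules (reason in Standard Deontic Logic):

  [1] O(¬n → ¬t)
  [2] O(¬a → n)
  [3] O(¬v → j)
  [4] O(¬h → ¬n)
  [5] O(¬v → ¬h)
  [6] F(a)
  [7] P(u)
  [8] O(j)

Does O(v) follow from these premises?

F(a) at premise 6 means O(¬a).
From O(¬a) and premise 2, O(¬a → n), we obtain O(n).
Premise 4 is O(¬h → ¬n); contrapositively O(n → h). Since O(n) holds, K gives O(h).
Premise 5 is O(¬v → ¬h); contrapositively O(h → v). Since O(h) holds, K gives O(v).
Premises 1, 3, 7, 8 do not contribute to this derivation.
So O(v) follows.

Yes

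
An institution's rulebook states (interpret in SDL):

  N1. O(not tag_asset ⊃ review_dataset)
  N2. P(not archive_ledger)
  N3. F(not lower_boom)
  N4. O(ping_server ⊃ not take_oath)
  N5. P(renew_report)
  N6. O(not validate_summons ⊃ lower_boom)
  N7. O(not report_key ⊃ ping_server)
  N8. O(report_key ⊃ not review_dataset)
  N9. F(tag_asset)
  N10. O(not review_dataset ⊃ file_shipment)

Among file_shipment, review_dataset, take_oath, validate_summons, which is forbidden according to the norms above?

Premise 9 is F(tag_asset), i.e. O(not tag_asset).
From O(not tag_asset) and premise 1, O(not tag_asset ⊃ review_dataset), we obtain O(review_dataset).
Premise 8, O(report_key ⊃ not review_dataset), contraposes to O(review_dataset ⊃ not report_key); with O(review_dataset) we get O(not report_key).
From O(not report_key) and premise 7, O(not report_key ⊃ ping_server), we obtain O(ping_server).
Premise 4 is O(ping_server ⊃ not take_oath); since O(ping_server), deontic closure gives O(not take_oath).
So O(not take_oath) holds, i.e. take_oath is forbidden. None of the other listed options is forbidden under the premises.

take_oath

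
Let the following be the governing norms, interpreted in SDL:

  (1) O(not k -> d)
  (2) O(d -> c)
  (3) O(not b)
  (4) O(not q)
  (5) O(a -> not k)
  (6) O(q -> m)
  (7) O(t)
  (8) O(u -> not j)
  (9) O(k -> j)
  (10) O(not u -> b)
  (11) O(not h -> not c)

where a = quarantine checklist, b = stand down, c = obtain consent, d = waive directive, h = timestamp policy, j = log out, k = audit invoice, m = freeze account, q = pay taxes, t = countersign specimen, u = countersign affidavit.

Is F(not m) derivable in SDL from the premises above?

Premise 6 is O(q -> m), but O(q) is not derivable from the premises, so it does not yield O(m).
No other premise forces O(m). An ideal world satisfying every premise can still have not m true, so F(not m) is not derivable.

No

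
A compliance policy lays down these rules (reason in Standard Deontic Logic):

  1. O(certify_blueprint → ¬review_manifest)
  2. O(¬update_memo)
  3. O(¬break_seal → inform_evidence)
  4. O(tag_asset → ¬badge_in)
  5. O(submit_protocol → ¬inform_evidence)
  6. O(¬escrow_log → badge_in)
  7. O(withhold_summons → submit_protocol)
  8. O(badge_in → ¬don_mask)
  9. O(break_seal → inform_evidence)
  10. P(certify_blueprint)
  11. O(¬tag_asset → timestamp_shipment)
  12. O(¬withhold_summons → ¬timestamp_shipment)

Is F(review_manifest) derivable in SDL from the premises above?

Premise 1 is O(certify_blueprint → ¬review_manifest), but O(certify_blueprint) is not derivable from the premises (the permission P(certify_blueprint) asserts only ¬O(¬certify_blueprint), not O(certify_blueprint)), so it does not yield O(¬review_manifest).
No other premise forces O(¬review_manifest). An ideal world satisfying every premise can still have review_manifest true, so F(review_manifest) is not derivable.

No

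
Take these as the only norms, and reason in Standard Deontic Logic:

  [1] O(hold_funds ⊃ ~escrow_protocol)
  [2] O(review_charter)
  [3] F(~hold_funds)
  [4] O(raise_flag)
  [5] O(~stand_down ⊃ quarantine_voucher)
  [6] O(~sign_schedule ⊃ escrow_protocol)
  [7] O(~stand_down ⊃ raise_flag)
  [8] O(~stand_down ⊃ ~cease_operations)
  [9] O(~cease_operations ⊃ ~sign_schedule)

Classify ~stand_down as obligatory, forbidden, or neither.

Premise 3, F(~hold_funds), is equivalent to O(hold_funds).
Premise 1 is O(hold_funds ⊃ ~escrow_protocol); since O(hold_funds), deontic closure gives O(~escrow_protocol).
The contrapositive of premise 6 (O(~sign_schedule ⊃ escrow_protocol)) is O(~escrow_protocol ⊃ sign_schedule), and O(~escrow_protocol) is already established, so O(sign_schedule).
Premise 9, O(~cease_operations ⊃ ~sign_schedule), contraposes to O(sign_schedule ⊃ cease_operations); with O(sign_schedule) we get O(cease_operations).
Premise 8 is O(~stand_down ⊃ ~cease_operations); contrapositively O(cease_operations ⊃ stand_down). Since O(cease_operations) holds, K gives O(stand_down).
Premises 2, 4, 5, 7 do not contribute to this derivation.
Thus O(stand_down), which is F(~stand_down): ~stand_down is forbidden.

Forbidden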